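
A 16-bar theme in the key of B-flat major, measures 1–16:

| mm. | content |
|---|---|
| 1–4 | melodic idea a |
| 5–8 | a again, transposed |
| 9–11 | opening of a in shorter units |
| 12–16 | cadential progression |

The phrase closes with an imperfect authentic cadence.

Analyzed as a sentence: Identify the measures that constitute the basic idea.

measures 1–4

The presentation of a sentence is the basic idea (bars 1-4) plus its repetition (mm. 5-8); the basic idea is therefore bars 1–4.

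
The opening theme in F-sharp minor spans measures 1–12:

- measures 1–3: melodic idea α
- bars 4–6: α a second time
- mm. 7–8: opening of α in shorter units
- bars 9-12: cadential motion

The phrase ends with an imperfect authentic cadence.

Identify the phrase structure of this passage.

Basic idea (mm. 1-3) + its repetition (mm. 4–6) form the presentation; fragmentation and cadence (measures 7–12) form the continuation — the 12-bar whole is a sentence.

sentence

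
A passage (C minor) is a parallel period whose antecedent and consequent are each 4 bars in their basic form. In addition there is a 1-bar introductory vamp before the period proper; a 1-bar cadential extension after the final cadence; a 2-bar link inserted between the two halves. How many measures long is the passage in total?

12 measures

Basic parallel period: 4 + 4 = 8 bars.
8 (basic form) + 1 (introduction) + 1 (cadential extension) + 2 (link) = 12.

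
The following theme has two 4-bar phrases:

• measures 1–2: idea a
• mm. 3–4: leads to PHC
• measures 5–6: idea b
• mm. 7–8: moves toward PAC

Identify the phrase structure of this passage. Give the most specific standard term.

contrasting period

Phrase 1 ends with a Phrygian half cadence (weaker) and phrase 2 with a perfect authentic cadence (stronger): antecedent + consequent = a period.
The two phrases open with different material (a / b), so the period is contrasting.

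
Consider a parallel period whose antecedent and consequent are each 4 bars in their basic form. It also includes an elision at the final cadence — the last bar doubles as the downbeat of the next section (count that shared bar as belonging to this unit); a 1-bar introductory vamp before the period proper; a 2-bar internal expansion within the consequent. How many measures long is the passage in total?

11 measures

Basic parallel period: 4 + 4 = 8 bars.
8 (basic form) + 1 (introduction) + 2 (internal expansion) = 11.
The elision shares a bar with the next section but does not change this unit's count.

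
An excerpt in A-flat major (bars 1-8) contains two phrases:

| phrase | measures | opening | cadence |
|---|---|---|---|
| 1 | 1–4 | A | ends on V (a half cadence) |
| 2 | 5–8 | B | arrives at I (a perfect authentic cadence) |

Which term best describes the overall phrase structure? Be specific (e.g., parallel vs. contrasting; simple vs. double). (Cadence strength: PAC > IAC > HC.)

Phrase 1 ends with a half cadence (weaker) and phrase 2 with a perfect authentic cadence (stronger): antecedent + consequent = a period.
The two phrases open with different material (A / B), so the period is contrasting.

contrasting period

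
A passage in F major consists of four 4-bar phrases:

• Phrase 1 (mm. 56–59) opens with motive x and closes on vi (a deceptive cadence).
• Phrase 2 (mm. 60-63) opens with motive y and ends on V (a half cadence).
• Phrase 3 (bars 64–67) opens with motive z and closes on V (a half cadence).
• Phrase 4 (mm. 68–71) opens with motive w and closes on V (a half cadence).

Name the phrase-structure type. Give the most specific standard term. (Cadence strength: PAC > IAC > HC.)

Phrase 4 ends with a half cadence, no stronger than phrase 2's half cadence, so the four phrases do not form a double period; nor do phrases 3–4 duplicate 1–2, so it is not a repeated period. With no phrase reaching a conclusive cadence, the passage is a phrase group.

phrase group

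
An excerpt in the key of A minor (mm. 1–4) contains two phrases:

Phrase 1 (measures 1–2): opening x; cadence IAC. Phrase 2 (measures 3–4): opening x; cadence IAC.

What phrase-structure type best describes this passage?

repeated phrase

Both phrases have the same opening (x) and the same cadence (imperfect authentic cadence): the second is a restatement, not a consequent, so this is a repeated phrase rather than a period.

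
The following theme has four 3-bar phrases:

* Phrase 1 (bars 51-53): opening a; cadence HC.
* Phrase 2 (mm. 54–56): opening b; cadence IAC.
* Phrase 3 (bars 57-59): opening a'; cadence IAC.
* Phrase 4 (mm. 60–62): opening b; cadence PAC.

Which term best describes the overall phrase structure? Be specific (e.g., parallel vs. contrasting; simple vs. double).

Four phrases in two halves: the first half (mm. 51–56) ends with an imperfect authentic cadence, the second (mm. 57–62) with a perfect authentic cadence — a large antecedent–consequent pair, i.e. a double period.
Phrase 3 begins with the same material as phrase 1, making it parallel.

parallel double period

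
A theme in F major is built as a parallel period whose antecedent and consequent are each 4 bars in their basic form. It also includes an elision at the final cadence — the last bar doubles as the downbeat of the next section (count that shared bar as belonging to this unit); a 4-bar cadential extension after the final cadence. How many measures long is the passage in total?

12 measures

Basic parallel period: 4 + 4 = 8 bars.
8 (basic form) + 4 (cadential extension) = 12.
The elision shares a bar with the next section but does not change this unit's count.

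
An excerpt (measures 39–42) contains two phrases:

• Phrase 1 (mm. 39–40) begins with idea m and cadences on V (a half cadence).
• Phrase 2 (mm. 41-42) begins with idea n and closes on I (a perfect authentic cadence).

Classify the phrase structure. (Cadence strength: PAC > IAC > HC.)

contrasting period

Phrase 1 ends with a half cadence (weaker) and phrase 2 with a perfect authentic cadence (stronger): antecedent + consequent = a period.
The two phrases open with different material (m / n), so the period is contrasting.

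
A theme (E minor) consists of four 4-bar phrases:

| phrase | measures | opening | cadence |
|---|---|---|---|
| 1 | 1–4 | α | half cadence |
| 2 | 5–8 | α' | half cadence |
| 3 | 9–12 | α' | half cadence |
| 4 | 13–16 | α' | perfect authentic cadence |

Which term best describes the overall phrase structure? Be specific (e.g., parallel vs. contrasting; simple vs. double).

parallel double period

Four phrases in two halves: the first half (mm. 1–8) ends with a half cadence, the second (mm. 9-16) with a perfect authentic cadence — a large antecedent–consequent pair, i.e. a double period.
Phrase 3 begins with the same material as phrase 1, making it parallel.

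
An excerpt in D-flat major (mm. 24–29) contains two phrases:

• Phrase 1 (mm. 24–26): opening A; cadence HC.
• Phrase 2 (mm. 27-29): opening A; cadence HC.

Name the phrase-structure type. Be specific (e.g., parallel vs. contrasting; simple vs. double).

repeated phrase

Both phrases have the same opening (A) and the same cadence (half cadence): the second is a restatement, not a consequent, so this is a repeated phrase rather than a period.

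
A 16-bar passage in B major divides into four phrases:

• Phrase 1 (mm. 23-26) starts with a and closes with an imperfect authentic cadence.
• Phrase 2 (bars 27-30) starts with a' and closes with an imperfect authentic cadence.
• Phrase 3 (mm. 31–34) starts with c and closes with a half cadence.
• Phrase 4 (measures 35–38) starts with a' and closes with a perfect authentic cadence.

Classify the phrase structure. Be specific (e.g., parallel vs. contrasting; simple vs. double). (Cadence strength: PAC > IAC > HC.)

Four phrases in two halves: the first half (measures 23–30) ends with an imperfect authentic cadence, the second (mm. 31–38) with a perfect authentic cadence — a large antecedent–consequent pair, i.e. a double period.
Phrase 3 begins with different material from phrase 1, making it contrasting.

contrasting double period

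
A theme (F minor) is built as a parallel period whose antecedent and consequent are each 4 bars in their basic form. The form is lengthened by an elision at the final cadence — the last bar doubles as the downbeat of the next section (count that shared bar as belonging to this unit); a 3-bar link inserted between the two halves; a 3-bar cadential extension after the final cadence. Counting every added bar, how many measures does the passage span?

Basic parallel period: 4 + 4 = 8 bars.
8 (basic form) + 3 (link) + 3 (cadential extension) = 14.
The elision shares a bar with the next section but does not change this unit's count.

14 measures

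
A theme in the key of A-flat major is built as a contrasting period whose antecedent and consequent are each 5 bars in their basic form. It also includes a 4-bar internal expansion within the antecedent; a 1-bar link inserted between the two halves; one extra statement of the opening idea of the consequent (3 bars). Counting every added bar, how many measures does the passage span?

18 measures

Basic contrasting period: 5 + 5 = 10 bars.
10 (basic form) + 4 (internal expansion) + 1 (link) + 3 (extra statement) = 18.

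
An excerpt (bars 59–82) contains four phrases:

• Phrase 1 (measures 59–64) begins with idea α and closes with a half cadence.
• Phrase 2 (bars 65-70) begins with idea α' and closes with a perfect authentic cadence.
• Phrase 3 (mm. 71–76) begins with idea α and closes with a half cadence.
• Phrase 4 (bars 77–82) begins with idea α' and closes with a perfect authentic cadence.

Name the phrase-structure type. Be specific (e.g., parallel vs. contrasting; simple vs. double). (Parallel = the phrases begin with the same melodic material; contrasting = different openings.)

repeated period

The cadence pattern HC–PAC–HC–PAC is weak–strong twice, and phrases 3–4 restate phrases 1–2: a period heard twice, not a double period (which would end weakly at phrase 2).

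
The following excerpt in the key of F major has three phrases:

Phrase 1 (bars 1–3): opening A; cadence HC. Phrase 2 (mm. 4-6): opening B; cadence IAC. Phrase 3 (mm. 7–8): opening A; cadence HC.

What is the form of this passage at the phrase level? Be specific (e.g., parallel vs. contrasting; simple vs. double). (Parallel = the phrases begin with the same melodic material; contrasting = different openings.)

The final phrase closes with a half cadence, which is not stronger than the preceding imperfect authentic cadence; the 3 phrases lack an overall antecedent–consequent design and so form a phrase group.

phrase group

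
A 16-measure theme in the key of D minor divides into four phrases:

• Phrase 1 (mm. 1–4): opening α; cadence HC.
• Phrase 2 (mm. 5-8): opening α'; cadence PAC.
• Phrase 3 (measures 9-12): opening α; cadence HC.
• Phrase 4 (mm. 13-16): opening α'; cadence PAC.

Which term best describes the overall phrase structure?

repeated period

The cadence pattern HC–PAC–HC–PAC is weak–strong twice, and phrases 3–4 restate phrases 1–2: a period heard twice, not a double period (which would end weakly at phrase 2).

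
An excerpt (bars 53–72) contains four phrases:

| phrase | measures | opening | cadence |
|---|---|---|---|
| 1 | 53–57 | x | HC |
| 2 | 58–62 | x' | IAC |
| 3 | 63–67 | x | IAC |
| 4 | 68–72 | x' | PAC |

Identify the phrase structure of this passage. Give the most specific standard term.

Four phrases in two halves: the first half (measures 53-62) ends with an imperfect authentic cadence, the second (mm. 63–72) with a perfect authentic cadence — a large antecedent–consequent pair, i.e. a double period.
Phrase 3 begins with the same material as phrase 1, making it parallel.

parallel double period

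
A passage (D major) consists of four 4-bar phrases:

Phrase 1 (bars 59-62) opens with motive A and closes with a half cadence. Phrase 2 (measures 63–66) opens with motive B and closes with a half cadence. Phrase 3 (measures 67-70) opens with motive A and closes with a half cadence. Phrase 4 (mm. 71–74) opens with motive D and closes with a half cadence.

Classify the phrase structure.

phrase group

Phrase 4 ends with a half cadence, no stronger than phrase 2's half cadence, so the four phrases do not form a double period; nor do phrases 3–4 duplicate 1–2, so it is not a repeated period. With no phrase reaching a conclusive cadence, the passage is a phrase group.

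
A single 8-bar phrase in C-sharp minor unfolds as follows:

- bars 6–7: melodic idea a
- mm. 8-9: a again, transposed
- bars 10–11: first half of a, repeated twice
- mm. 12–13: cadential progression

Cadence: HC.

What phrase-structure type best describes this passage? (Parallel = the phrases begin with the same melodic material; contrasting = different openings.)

sentence

Basic idea (measures 6–7) + its repetition (mm. 8–9) form the presentation; fragmentation and cadence (mm. 10-13) form the continuation — the 8-bar whole is a sentence.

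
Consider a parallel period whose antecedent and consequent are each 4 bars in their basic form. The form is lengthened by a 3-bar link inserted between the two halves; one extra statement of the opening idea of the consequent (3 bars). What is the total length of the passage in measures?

14 measures

Basic parallel period: 4 + 4 = 8 bars.
8 (basic form) + 3 (link) + 3 (extra statement) = 14.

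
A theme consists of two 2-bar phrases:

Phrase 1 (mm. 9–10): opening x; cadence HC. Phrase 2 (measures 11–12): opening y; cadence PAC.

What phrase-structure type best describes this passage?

Phrase 1 ends with a half cadence (weaker) and phrase 2 with a perfect authentic cadence (stronger): antecedent + consequent = a period.
The two phrases open with different material (x / y), so the period is contrasting.

contrasting period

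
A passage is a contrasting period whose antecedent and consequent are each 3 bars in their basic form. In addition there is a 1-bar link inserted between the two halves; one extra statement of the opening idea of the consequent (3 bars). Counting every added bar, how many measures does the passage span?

10 measures

Basic contrasting period: 3 + 3 = 6 bars.
6 (basic form) + 1 (link) + 3 (extra statement) = 10.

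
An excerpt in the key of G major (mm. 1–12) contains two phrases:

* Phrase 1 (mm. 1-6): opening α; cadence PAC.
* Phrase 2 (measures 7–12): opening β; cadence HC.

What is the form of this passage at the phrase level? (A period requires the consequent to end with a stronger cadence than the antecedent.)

phrase group

The second phrase closes with a half cadence, which is not stronger than the first phrase's perfect authentic cadence; without a weak→strong cadential pair there is no antecedent–consequent relationship, so this is a phrase group rather than a period.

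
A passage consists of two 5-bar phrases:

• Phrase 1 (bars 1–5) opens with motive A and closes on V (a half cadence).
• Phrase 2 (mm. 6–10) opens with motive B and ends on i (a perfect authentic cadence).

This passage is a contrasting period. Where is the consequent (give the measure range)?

The antecedent is the phrase ending with the weaker cadence (half cadence, phrase 1) and the consequent the one ending more conclusively (perfect authentic cadence, phrase 2); the consequent is measures 6–10.

measures 6–10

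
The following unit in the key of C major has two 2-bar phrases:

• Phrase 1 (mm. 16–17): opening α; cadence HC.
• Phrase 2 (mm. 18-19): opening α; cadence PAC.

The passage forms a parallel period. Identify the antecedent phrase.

phrase 1

The phrase ending with the weaker cadence (half cadence) is the antecedent; the one ending more conclusively (perfect authentic cadence) is the consequent. The antecedent is phrase 1.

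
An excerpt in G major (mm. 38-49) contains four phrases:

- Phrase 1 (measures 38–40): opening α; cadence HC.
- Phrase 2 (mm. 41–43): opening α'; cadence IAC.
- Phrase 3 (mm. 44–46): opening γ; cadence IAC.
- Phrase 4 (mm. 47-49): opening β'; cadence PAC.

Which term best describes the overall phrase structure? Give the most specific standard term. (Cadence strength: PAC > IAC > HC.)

contrasting double period

Four phrases in two halves: the first half (measures 38-43) ends with an imperfect authentic cadence, the second (mm. 44–49) with a perfect authentic cadence — a large antecedent–consequent pair, i.e. a double period.
Phrase 3 begins with different material from phrase 1, making it contrasting.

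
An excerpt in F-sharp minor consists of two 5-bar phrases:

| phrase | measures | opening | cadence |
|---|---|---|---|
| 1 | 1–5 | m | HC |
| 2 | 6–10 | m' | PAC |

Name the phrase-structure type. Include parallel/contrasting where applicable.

parallel period

Phrase 1 ends with a half cadence (weaker) and phrase 2 with a perfect authentic cadence (stronger): antecedent + consequent = a period.
The two phrases open with the same material (m / m'), so the period is parallel.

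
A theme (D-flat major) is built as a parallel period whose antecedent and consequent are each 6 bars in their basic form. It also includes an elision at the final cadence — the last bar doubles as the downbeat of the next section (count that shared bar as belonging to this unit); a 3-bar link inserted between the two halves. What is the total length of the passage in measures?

15 measures

Basic parallel period: 6 + 6 = 12 bars.
12 (basic form) + 3 (link) = 15.
The elision shares a bar with the next section but does not change this unit's count.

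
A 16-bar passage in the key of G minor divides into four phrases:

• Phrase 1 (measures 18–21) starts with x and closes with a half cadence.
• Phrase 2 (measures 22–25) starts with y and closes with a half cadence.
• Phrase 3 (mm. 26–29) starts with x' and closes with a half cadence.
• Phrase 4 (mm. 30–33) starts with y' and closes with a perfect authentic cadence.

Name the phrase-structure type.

parallel double period

Four phrases in two halves: the first half (mm. 18–25) ends with a half cadence, the second (mm. 26–33) with a perfect authentic cadence — a large antecedent–consequent pair, i.e. a double period.
Phrase 3 begins with the same material as phrase 1, making it parallel.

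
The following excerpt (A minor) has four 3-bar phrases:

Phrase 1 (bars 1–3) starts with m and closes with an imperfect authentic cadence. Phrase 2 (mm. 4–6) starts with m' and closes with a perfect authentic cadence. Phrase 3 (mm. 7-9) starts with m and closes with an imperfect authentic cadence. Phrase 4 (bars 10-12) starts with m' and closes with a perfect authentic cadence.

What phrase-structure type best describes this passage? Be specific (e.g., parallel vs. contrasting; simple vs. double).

The cadence pattern IAC–PAC–IAC–PAC is weak–strong twice, and phrases 3–4 restate phrases 1–2: a period heard twice, not a double period (which would end weakly at phrase 2).

repeated period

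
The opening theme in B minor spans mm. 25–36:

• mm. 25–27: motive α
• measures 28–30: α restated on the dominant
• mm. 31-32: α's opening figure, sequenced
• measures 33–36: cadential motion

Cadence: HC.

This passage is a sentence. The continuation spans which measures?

measures 31–36

After the presentation (bars 25–30), the continuation covers the fragmentation through the cadence: mm. 31-36.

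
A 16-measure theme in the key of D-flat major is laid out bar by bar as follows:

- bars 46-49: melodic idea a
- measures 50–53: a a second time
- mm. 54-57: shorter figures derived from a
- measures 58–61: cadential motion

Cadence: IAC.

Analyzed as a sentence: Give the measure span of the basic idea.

The presentation of a sentence is the basic idea (bars 46-49) plus its repetition (mm. 50–53); the basic idea is therefore measures 46–49.

measures 46–49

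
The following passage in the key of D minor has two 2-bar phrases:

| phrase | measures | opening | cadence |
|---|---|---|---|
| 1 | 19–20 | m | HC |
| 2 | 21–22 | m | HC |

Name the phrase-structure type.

Both phrases have the same opening (m) and the same cadence (half cadence): the second is a restatement, not a consequent, so this is a repeated phrase rather than a period.

repeated phrase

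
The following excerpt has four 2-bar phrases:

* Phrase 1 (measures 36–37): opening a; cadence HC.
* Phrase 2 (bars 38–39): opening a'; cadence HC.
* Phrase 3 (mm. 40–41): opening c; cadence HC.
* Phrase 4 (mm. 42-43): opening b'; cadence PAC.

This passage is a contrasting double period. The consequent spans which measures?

In a double period the four phrases pair into a large antecedent (phrases 1–2, ending half cadence) and a large consequent (phrases 3–4, ending perfect authentic cadence). The consequent spans measures 40–43.

measures 40–43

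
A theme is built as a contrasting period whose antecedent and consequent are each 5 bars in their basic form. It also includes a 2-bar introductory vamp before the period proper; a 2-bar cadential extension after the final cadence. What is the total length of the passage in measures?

Basic contrasting period: 5 + 5 = 10 bars.
10 (basic form) + 2 (introduction) + 2 (cadential extension) = 14.

14 measures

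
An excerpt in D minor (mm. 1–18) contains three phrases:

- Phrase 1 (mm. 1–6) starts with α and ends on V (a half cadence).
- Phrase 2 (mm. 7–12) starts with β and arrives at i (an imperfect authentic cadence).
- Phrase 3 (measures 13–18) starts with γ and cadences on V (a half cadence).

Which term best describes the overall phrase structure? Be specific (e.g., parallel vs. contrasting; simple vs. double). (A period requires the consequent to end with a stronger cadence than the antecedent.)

phrase group

The final phrase closes with a half cadence, which is not stronger than the preceding imperfect authentic cadence; the 3 phrases lack an overall antecedent–consequent design and so form a phrase group.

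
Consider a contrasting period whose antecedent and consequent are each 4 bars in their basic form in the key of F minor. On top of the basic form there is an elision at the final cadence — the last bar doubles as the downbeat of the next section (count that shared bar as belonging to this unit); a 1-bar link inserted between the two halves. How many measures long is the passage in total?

Basic contrasting period: 4 + 4 = 8 bars.
8 (basic form) + 1 (link) = 9.
The elision shares a bar with the next section but does not change this unit's count.

9 measures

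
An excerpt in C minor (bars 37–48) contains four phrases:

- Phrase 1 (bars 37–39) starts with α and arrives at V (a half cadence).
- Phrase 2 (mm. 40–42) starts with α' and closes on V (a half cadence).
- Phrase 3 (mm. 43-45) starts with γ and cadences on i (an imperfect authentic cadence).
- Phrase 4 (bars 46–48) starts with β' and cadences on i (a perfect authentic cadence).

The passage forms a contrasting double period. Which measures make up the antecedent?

measures 37–42

In a double period the four phrases pair into a large antecedent (phrases 1–2, ending half cadence) and a large consequent (phrases 3–4, ending perfect authentic cadence). The antecedent spans mm. 37-42.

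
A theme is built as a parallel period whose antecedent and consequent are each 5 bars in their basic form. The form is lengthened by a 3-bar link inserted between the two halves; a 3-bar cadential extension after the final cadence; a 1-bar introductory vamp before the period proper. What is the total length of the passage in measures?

17 measures

Basic parallel period: 5 + 5 = 10 bars.
10 (basic form) + 3 (link) + 3 (cadential extension) + 1 (introduction) = 17.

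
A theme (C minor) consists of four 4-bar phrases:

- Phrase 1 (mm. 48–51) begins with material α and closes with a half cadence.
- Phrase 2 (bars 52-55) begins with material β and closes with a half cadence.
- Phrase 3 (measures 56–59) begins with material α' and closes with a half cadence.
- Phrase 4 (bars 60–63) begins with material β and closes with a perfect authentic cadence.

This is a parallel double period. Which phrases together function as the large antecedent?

phrases 1 and 2

In a double period the first pair of phrases (ending half cadence) is the large antecedent and the second pair (ending perfect authentic cadence) is the large consequent; the antecedent is phrases 1 and 2.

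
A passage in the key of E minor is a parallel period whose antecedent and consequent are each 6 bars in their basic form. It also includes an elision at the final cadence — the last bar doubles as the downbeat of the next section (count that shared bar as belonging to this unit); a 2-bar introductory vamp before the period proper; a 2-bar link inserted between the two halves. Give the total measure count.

Basic parallel period: 6 + 6 = 12 bars.
12 (basic form) + 2 (introduction) + 2 (link) = 16.
The elision shares a bar with the next section but does not change this unit's count.

16 measures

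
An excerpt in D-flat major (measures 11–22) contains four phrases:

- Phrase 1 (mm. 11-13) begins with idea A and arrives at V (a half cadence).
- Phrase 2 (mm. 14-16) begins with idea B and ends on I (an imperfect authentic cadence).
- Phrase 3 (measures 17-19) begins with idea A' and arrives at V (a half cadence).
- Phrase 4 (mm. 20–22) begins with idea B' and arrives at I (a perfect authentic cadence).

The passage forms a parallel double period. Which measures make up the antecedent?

measures 11–16

In a double period the first pair of phrases (ending imperfect authentic cadence) is the large antecedent and the second pair (ending perfect authentic cadence) is the large consequent; the antecedent is measures 11–16.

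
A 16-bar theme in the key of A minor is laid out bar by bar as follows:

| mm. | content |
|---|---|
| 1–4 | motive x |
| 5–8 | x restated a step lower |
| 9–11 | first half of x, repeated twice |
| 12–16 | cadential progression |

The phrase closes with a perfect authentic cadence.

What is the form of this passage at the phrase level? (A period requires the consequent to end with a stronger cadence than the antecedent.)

sentence

Basic idea (mm. 1-4) + its repetition (measures 5–8) form the presentation; fragmentation and cadence (measures 9–16) form the continuation — the 16-bar whole is a sentence.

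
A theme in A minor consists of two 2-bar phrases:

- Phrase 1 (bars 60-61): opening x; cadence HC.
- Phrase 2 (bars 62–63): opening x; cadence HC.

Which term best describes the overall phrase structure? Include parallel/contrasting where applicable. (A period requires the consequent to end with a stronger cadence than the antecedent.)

repeated phrase

Both phrases have the same opening (x) and the same cadence (half cadence): the second is a restatement, not a consequent, so this is a repeated phrase rather than a period.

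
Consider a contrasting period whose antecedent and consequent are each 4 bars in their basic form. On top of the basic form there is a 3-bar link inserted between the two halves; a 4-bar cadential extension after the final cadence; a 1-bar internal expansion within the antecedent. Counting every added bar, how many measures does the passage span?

16 measures

Basic contrasting period: 4 + 4 = 8 bars.
8 (basic form) + 3 (link) + 4 (cadential extension) + 1 (internal expansion) = 16.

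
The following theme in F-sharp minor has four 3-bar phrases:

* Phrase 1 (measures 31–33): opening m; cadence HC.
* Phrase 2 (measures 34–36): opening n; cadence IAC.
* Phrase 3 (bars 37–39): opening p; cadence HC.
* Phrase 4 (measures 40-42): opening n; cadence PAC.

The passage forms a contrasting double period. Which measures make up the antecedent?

measures 31–36

In a double period the four phrases pair into a large antecedent (phrases 1–2, ending imperfect authentic cadence) and a large consequent (phrases 3–4, ending perfect authentic cadence). The antecedent spans mm. 31–36.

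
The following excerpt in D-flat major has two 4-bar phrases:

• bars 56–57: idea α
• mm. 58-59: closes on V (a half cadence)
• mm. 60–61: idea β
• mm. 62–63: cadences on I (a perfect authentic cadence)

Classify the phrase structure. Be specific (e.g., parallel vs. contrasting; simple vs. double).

Phrase 1 ends with a half cadence (weaker) and phrase 2 with a perfect authentic cadence (stronger): antecedent + consequent = a period.
The two phrases open with different material (α / β), so the period is contrasting.

contrasting period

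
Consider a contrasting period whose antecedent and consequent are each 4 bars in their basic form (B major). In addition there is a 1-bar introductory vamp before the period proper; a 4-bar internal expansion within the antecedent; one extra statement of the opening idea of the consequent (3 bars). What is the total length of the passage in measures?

Basic contrasting period: 4 + 4 = 8 bars.
8 (basic form) + 1 (introduction) + 4 (internal expansion) + 3 (extra statement) = 16.

16 measures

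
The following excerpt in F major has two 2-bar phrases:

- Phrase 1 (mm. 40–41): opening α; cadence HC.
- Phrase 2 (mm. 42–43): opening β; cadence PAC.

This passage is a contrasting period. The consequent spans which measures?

The antecedent is the phrase ending with the weaker cadence (half cadence, phrase 1) and the consequent the one ending more conclusively (perfect authentic cadence, phrase 2); the consequent is mm. 42–43.

measures 42–43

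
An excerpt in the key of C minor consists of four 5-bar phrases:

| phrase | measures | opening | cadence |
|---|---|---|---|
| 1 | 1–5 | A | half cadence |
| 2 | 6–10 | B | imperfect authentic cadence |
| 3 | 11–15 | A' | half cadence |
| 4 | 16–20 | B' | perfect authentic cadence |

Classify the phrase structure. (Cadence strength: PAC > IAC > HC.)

Four phrases in two halves: the first half (measures 1–10) ends with an imperfect authentic cadence, the second (mm. 11-20) with a perfect authentic cadence — a large antecedent–consequent pair, i.e. a double period.
Phrase 3 begins with the same material as phrase 1, making it parallel.

parallel double period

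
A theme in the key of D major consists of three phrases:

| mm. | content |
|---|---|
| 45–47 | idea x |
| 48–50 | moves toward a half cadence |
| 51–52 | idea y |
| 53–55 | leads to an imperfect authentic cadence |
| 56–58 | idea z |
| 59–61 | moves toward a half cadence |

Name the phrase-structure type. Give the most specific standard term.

phrase group

The final phrase closes with a half cadence, which is not stronger than the preceding imperfect authentic cadence; the 3 phrases lack an overall antecedent–consequent design and so form a phrase group.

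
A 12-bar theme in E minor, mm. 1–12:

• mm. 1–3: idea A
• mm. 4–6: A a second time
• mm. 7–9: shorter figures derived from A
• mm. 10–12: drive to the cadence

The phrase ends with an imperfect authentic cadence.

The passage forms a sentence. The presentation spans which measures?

The presentation of a sentence is the basic idea (mm. 1–3) plus its repetition (mm. 4-6); the presentation is therefore mm. 1–6.

measures 1–6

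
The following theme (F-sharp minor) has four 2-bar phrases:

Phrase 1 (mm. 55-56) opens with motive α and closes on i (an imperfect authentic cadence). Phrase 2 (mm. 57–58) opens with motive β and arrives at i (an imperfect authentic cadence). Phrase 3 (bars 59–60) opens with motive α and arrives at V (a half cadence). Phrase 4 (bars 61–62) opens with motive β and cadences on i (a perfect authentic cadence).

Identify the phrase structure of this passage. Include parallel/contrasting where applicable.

Four phrases in two halves: the first half (bars 55-58) ends with an imperfect authentic cadence, the second (bars 59-62) with a perfect authentic cadence — a large antecedent–consequent pair, i.e. a double period.
Phrase 3 begins with the same material as phrase 1, making it parallel.

parallel double period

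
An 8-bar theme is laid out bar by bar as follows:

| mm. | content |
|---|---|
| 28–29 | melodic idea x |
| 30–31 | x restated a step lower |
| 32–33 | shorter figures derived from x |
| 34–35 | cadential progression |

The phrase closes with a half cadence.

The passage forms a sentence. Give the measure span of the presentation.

The presentation of a sentence is the basic idea (mm. 28–29) plus its repetition (mm. 30-31); the presentation is therefore bars 28–31.

measures 28–31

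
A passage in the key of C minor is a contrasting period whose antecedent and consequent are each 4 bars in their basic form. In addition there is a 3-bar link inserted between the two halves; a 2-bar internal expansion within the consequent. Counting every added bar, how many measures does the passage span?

Basic contrasting period: 4 + 4 = 8 bars.
8 (basic form) + 3 (link) + 2 (internal expansion) = 13.

13 measures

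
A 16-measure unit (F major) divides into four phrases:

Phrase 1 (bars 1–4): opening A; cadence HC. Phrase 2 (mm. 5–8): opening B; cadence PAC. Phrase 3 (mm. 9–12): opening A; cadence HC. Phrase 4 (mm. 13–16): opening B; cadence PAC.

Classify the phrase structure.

repeated period

The cadence pattern HC–PAC–HC–PAC is weak–strong twice, and phrases 3–4 restate phrases 1–2: a period heard twice, not a double period (which would end weakly at phrase 2).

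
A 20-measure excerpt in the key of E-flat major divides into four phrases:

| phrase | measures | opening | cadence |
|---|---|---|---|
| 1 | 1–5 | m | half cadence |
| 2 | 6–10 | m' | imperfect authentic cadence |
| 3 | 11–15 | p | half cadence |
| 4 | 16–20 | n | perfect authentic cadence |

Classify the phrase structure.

contrasting double period

Four phrases in two halves: the first half (mm. 1-10) ends with an imperfect authentic cadence, the second (mm. 11-20) with a perfect authentic cadence — a large antecedent–consequent pair, i.e. a double period.
Phrase 3 begins with different material from phrase 1, making it contrasting.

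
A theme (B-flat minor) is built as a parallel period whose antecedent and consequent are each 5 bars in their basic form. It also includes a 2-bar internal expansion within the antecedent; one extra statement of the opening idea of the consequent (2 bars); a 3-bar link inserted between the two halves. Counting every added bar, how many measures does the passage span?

17 measures

Basic parallel period: 5 + 5 = 10 bars.
10 (basic form) + 2 (internal expansion) + 2 (extra statement) + 3 (link) = 17.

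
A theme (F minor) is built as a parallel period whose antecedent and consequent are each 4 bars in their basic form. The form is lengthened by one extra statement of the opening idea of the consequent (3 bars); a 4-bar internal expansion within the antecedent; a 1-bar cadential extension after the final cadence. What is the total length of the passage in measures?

16 measures

Basic parallel period: 4 + 4 = 8 bars.
8 (basic form) + 3 (extra statement) + 4 (internal expansion) + 1 (cadential extension) = 16.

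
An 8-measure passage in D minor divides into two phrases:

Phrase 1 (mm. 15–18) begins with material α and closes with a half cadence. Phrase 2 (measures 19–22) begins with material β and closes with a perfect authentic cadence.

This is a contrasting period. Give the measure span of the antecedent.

The phrase ending with the weaker cadence (half cadence) is the antecedent; the one ending more conclusively (perfect authentic cadence) is the consequent. The antecedent is measures 15–18.

measures 15–18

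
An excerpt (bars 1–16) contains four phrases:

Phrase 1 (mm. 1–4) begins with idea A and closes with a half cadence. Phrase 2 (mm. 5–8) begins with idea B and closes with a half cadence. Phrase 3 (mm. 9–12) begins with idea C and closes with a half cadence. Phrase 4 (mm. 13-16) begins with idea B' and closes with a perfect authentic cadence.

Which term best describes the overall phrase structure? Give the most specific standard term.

contrasting double period

Four phrases in two halves: the first half (mm. 1-8) ends with a half cadence, the second (measures 9–16) with a perfect authentic cadence — a large antecedent–consequent pair, i.e. a double period.
Phrase 3 begins with different material from phrase 1, making it contrasting.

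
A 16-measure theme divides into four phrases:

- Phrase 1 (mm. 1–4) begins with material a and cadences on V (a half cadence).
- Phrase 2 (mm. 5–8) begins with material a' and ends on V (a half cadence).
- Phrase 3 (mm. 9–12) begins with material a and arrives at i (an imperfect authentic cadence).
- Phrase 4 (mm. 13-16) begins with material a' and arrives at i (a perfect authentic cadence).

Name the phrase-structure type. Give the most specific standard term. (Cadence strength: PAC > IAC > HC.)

Four phrases in two halves: the first half (mm. 1-8) ends with a half cadence, the second (measures 9–16) with a perfect authentic cadence — a large antecedent–consequent pair, i.e. a double period.
Phrase 3 begins with the same material as phrase 1, making it parallel.

parallel double period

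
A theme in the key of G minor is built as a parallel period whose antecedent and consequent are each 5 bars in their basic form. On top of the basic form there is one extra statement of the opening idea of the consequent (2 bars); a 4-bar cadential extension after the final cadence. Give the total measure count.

Basic parallel period: 5 + 5 = 10 bars.
10 (basic form) + 2 (extra statement) + 4 (cadential extension) = 16.

16 measures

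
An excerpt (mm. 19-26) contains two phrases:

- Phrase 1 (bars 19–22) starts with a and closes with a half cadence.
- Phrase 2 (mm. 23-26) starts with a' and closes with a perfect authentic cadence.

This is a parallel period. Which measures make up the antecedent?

measures 19–22

The phrase ending with the weaker cadence (half cadence) is the antecedent; the one ending more conclusively (perfect authentic cadence) is the consequent. The antecedent is measures 19–22.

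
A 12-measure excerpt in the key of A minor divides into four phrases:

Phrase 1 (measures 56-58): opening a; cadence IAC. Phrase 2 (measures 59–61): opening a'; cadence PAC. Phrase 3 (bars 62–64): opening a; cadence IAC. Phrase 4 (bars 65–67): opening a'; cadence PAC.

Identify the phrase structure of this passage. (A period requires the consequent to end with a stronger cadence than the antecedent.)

The cadence pattern IAC–PAC–IAC–PAC is weak–strong twice, and phrases 3–4 restate phrases 1–2: a period heard twice, not a double period (which would end weakly at phrase 2).

repeated period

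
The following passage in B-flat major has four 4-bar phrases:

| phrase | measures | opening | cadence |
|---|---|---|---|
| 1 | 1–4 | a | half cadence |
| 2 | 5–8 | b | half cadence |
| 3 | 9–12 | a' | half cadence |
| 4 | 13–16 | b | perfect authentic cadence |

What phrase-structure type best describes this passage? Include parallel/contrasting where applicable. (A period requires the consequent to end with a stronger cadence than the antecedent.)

Four phrases in two halves: the first half (measures 1-8) ends with a half cadence, the second (mm. 9–16) with a perfect authentic cadence — a large antecedent–consequent pair, i.e. a double period.
Phrase 3 begins with the same material as phrase 1, making it parallel.

parallel double period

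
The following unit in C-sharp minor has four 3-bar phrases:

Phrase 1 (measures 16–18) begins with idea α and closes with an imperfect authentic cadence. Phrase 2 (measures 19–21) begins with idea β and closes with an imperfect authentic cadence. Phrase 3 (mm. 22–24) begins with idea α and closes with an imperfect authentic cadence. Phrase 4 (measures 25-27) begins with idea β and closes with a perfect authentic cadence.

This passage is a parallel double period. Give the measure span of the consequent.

In a double period the four phrases pair into a large antecedent (phrases 1–2, ending imperfect authentic cadence) and a large consequent (phrases 3–4, ending perfect authentic cadence). The consequent spans bars 22–27.

measures 22–27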